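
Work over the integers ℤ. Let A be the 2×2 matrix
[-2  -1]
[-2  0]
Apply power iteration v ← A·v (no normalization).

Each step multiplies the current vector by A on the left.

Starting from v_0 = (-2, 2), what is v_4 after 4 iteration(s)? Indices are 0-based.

v_4 = (-56, -40)

v_0 = (-2, 2).
v_1 = A·v_0 = (2, 4).
v_2 = A·v_1 = (-8, -4).
v_3 = A·v_2 = (20, 16).
v_4 = A·v_3 = (-56, -40).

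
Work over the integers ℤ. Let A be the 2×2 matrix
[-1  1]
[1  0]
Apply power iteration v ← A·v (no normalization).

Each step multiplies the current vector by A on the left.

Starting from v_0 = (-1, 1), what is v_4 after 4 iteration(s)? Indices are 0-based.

v_0 = (-1, 1).
v_1 = A·v_0 = (2, -1).
v_2 = A·v_1 = (-3, 2).
v_3 = A·v_2 = (5, -3).
v_4 = A·v_3 = (-8, 5).

v_4 = (-8, 5)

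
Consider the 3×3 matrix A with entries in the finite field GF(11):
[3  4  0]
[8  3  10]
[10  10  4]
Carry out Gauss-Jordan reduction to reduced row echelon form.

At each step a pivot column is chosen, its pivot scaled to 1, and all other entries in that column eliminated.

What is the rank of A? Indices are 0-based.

rank = 3

pivot(0,0)=3: scale R0 → (1, 5, 0)
  clear (1,0): R1 −= (8)R0 → (0, 7, 10)
  clear (2,0): R2 −= (10)R0 → (0, 4, 4)
pivot(1,1)=7: scale R1 → (0, 1, 3)
  clear (0,1): R0 −= (5)R1 → (1, 0, 7)
  clear (2,1): R2 −= (4)R1 → (0, 0, 3)
pivot(2,2)=3: scale R2 → (0, 0, 1)
  clear (0,2): R0 −= (7)R2 → (1, 0, 0)
  clear (1,2): R1 −= (3)R2 → (0, 1, 0)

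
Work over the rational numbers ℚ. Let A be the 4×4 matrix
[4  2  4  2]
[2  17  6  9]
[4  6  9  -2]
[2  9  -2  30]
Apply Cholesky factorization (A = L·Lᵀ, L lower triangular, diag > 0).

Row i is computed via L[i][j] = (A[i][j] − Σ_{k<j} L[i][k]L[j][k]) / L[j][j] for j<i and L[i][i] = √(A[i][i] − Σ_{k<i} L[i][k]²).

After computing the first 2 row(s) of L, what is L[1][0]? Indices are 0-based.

Step 1: L[0][0] = √(4) = 2.
  L[1][0] = (2) / L[0][0] = 1.
Step 2: L[1][1] = √(16) = 4.

L[1][0] = 1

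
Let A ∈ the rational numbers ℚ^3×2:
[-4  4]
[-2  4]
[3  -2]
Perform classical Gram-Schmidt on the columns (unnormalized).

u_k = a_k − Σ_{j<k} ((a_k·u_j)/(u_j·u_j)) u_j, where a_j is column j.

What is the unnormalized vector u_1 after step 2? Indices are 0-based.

Step 1: u_0 = a_0 = (-4, -2, 3).
Step 2: u_1 = a_1 − (-30/29)·u_0 = (-4/29, 56/29, 32/29).

u_1 = (-4/29, 56/29, 32/29)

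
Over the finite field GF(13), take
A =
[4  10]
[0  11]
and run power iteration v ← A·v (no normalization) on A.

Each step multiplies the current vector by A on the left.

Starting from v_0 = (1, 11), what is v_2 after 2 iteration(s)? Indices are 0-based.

v_0 = (1, 11).
v_1 = A·v_0 = (10, 4).
v_2 = A·v_1 = (2, 5).

v_2 = (2, 5)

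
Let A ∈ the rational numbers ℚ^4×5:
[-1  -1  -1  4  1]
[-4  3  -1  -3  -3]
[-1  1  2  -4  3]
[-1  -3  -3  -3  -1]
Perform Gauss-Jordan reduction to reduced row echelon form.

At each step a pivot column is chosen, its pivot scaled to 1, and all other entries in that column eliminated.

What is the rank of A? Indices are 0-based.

pivot(0,0)=-1: scale R0 → (1, 1, 1, -4, -1)
  clear (1,0): R1 −= (-4)R0 → (0, 7, 3, -19, -7)
  clear (2,0): R2 −= (-1)R0 → (0, 2, 3, -8, 2)
  clear (3,0): R3 −= (-1)R0 → (0, -2, -2, -7, -2)
pivot(1,1)=7: scale R1 → (0, 1, 3/7, -19/7, -1)
  clear (0,1): R0 −= (1)R1 → (1, 0, 4/7, -9/7, 0)
  clear (2,1): R2 −= (2)R1 → (0, 0, 15/7, -18/7, 4)
  clear (3,1): R3 −= (-2)R1 → (0, 0, -8/7, -87/7, -4)
pivot(2,2)=15/7: scale R2 → (0, 0, 1, -6/5, 28/15)
  clear (0,2): R0 −= (4/7)R2 → (1, 0, 0, -3/5, -16/15)
  clear (1,2): R1 −= (3/7)R2 → (0, 1, 0, -11/5, -9/5)
  clear (3,2): R3 −= (-8/7)R2 → (0, 0, 0, -69/5, -28/15)
pivot(3,3)=-69/5: scale R3 → (0, 0, 0, 1, 28/207)
  clear (0,3): R0 −= (-3/5)R3 → (1, 0, 0, 0, -68/69)
  clear (1,3): R1 −= (-11/5)R3 → (0, 1, 0, 0, -311/207)
  clear (2,3): R2 −= (-6/5)R3 → (0, 0, 1, 0, 140/69)

rank = 4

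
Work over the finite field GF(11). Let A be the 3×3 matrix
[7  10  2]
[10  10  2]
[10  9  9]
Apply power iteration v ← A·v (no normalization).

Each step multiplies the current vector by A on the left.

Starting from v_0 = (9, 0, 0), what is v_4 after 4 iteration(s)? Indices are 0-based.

v_0 = (9, 0, 0).
v_1 = A·v_0 = (8, 2, 2).
v_2 = A·v_1 = (3, 5, 6).
v_3 = A·v_2 = (6, 4, 8).
v_4 = A·v_3 = (10, 6, 3).

v_4 = (10, 6, 3)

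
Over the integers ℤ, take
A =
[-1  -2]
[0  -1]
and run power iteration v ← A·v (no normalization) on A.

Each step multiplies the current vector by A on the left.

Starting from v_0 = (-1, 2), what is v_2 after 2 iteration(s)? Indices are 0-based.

v_2 = (7, 2)

v_0 = (-1, 2).
v_1 = A·v_0 = (-3, -2).
v_2 = A·v_1 = (7, 2).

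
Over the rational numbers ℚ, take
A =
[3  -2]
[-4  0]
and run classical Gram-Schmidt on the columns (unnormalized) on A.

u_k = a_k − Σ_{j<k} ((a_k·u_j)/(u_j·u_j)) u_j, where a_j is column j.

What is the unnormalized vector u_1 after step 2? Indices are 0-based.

u_1 = (-32/25, -24/25)

Step 1: u_0 = a_0 = (3, -4).
Step 2: u_1 = a_1 − (-6/25)·u_0 = (-32/25, -24/25).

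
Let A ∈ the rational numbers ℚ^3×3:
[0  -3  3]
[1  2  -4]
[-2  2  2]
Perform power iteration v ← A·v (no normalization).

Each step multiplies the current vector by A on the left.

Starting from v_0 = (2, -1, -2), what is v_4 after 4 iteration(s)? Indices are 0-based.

v_4 = (522, -937, 830)

v_0 = (2, -1, -2).
v_1 = A·v_0 = (-3, 8, -10).
v_2 = A·v_1 = (-54, 53, 2).
v_3 = A·v_2 = (-153, 44, 218).
v_4 = A·v_3 = (522, -937, 830).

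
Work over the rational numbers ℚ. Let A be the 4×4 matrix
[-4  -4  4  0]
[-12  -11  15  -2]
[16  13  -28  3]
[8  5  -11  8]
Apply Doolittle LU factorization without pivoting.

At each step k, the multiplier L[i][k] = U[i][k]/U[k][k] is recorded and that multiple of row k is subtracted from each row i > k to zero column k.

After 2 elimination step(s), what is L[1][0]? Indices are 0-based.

k=0: U[0][0]=-4
  eliminate (1,0): mult=3, new row 1: (0, 1, 3, -2); set L[1][0]=3
  eliminate (2,0): mult=-4, new row 2: (0, -3, -12, 3); set L[2][0]=-4
  eliminate (3,0): mult=-2, new row 3: (0, -3, -3, 8); set L[3][0]=-2
k=1: U[1][1]=1
  eliminate (2,1): mult=-3, new row 2: (0, 0, -3, -3); set L[2][1]=-3
  eliminate (3,1): mult=-3, new row 3: (0, 0, 6, 2); set L[3][1]=-3

L[1][0] = 3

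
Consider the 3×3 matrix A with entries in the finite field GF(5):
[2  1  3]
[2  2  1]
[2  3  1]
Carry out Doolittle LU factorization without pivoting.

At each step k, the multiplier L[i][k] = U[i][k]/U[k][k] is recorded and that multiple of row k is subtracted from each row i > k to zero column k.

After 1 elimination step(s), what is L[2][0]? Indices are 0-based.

Step 1: pivot at (0,0) is 2.
  row1 ← row1 − (1)·row0  ⇒  L[1][0]=1, U row1=(0, 1, 3)
  row2 ← row2 − (1)·row0  ⇒  L[2][0]=1, U row2=(0, 2, 3)

L[2][0] = 1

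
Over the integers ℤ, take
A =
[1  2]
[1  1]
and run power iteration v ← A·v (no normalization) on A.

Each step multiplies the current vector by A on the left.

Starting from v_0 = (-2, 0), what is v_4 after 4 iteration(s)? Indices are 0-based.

v_4 = (-34, -24)

v_0 = (-2, 0).
v_1 = A·v_0 = (-2, -2).
v_2 = A·v_1 = (-6, -4).
v_3 = A·v_2 = (-14, -10).
v_4 = A·v_3 = (-34, -24).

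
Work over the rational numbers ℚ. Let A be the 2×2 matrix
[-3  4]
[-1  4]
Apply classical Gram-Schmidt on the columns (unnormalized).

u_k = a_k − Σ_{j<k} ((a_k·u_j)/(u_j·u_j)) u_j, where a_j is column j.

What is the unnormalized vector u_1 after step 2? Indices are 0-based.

u_1 = (-4/5, 12/5)

Step 1: u_0 = a_0 = (-3, -1).
Step 2: u_1 = a_1 − (-8/5)·u_0 = (-4/5, 12/5).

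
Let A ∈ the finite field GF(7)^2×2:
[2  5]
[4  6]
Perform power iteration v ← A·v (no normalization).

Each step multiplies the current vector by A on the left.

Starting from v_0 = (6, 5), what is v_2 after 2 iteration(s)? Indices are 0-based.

v_2 = (1, 3)

v_0 = (6, 5).
v_1 = A·v_0 = (2, 5).
v_2 = A·v_1 = (1, 3).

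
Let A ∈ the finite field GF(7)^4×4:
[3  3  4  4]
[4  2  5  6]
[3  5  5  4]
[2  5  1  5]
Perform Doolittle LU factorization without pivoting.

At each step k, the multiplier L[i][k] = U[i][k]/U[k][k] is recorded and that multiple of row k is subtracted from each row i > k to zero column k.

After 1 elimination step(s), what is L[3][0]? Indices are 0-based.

L[3][0] = 3

[col 0] pivot 3
  R1 -= 6*R0 → (0, 5, 2, 3)  (L[1][0] := 6)
  R2 -= 1*R0 → (0, 2, 1, 0)  (L[2][0] := 1)
  R3 -= 3*R0 → (0, 3, 3, 0)  (L[3][0] := 3)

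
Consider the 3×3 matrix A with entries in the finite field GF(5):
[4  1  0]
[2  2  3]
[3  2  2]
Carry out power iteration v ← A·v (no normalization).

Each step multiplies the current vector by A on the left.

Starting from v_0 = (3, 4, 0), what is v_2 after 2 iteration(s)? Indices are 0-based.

v_0 = (3, 4, 0).
v_1 = A·v_0 = (1, 4, 2).
v_2 = A·v_1 = (3, 1, 0).

v_2 = (3, 1, 0)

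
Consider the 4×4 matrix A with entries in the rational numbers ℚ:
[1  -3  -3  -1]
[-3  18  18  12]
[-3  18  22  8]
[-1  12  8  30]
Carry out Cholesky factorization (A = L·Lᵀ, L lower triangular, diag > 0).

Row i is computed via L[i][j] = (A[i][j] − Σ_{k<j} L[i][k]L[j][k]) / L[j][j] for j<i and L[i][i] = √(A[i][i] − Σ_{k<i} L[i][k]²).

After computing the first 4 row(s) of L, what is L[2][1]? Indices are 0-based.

Step 1: L[0][0] = √(1) = 1.
  L[1][0] = (-3) / L[0][0] = -3.
Step 2: L[1][1] = √(9) = 3.
  L[2][0] = (-3) / L[0][0] = -3.
  L[2][1] = (9) / L[1][1] = 3.
Step 3: L[2][2] = √(4) = 2.
  L[3][0] = (-1) / L[0][0] = -1.
  L[3][1] = (9) / L[1][1] = 3.
  L[3][2] = (-4) / L[2][2] = -2.
Step 4: L[3][3] = √(16) = 4.

L[2][1] = 3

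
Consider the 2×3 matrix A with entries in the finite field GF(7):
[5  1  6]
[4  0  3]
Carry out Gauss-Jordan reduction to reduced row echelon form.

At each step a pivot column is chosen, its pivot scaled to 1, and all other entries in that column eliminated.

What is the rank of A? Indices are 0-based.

rank = 2

pivot(0,0)=5: scale R0 → (1, 3, 4)
  clear (1,0): R1 −= (4)R0 → (0, 2, 1)
pivot(1,1)=2: scale R1 → (0, 1, 4)
  clear (0,1): R0 −= (3)R1 → (1, 0, 6)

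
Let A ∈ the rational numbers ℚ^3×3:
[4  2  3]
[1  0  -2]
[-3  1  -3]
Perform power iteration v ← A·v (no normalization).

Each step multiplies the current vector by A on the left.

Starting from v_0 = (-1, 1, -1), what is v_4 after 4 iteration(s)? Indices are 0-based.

v_4 = (-177, -15, 175)

v_0 = (-1, 1, -1).
v_1 = A·v_0 = (-5, 1, 7).
v_2 = A·v_1 = (3, -19, -5).
v_3 = A·v_2 = (-41, 13, -13).
v_4 = A·v_3 = (-177, -15, 175).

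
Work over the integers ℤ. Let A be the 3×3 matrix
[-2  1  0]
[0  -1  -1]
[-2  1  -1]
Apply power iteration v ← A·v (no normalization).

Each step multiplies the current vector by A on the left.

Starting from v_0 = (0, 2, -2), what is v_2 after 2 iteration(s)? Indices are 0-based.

v_0 = (0, 2, -2).
v_1 = A·v_0 = (2, 0, 4).
v_2 = A·v_1 = (-4, -4, -8).

v_2 = (-4, -4, -8)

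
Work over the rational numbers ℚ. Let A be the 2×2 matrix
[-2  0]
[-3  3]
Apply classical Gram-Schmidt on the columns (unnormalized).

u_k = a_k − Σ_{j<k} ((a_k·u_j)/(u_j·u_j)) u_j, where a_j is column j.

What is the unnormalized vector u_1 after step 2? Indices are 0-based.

u_1 = (-18/13, 12/13)

Step 1: u_0 = a_0 = (-2, -3).
Step 2: u_1 = a_1 − (-9/13)·u_0 = (-18/13, 12/13).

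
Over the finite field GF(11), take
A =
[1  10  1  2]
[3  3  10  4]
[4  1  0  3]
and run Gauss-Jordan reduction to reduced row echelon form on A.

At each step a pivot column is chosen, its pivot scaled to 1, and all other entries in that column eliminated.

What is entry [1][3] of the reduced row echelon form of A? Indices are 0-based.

M[1][3] = 3

[1] R0 /= 1  ⇒  (1, 10, 1, 2)
     R1 -= 3·R0  ⇒  (0, 6, 7, 9)
     R2 -= 4·R0  ⇒  (0, 5, 7, 6)
[2] R1 /= 6  ⇒  (0, 1, 3, 7)
     R0 -= 10·R1  ⇒  (1, 0, 4, 9)
     R2 -= 5·R1  ⇒  (0, 0, 3, 4)
[3] R2 /= 3  ⇒  (0, 0, 1, 5)
     R0 -= 4·R2  ⇒  (1, 0, 0, 0)
     R1 -= 3·R2  ⇒  (0, 1, 0, 3)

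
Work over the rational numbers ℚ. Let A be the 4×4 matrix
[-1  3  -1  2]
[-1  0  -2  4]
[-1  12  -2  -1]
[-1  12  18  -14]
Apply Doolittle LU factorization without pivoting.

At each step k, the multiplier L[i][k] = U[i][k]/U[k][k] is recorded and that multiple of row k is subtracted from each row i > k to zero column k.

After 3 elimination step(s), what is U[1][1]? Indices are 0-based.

U[1][1] = -3

[col 0] pivot -1
  R1 -= 1*R0 → (0, -3, -1, 2)  (L[1][0] := 1)
  R2 -= 1*R0 → (0, 9, -1, -3)  (L[2][0] := 1)
  R3 -= 1*R0 → (0, 9, 19, -16)  (L[3][0] := 1)
[col 1] pivot -3
  R2 -= -3*R1 → (0, 0, -4, 3)  (L[2][1] := -3)
  R3 -= -3*R1 → (0, 0, 16, -10)  (L[3][1] := -3)
[col 2] pivot -4
  R3 -= -4*R2 → (0, 0, 0, 2)  (L[3][2] := -4)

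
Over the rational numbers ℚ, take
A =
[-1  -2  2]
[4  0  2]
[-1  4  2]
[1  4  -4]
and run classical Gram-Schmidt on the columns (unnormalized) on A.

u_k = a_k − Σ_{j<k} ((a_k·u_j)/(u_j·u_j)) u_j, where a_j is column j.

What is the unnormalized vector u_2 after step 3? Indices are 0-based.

Step 1: u_0 = a_0 = (-1, 4, -1, 1).
Step 2: u_1 = a_1 − (2/19)·u_0 = (-36/19, -8/19, 78/19, 74/19).
Step 3: u_2 = a_2 − (0)·u_0 − (-57/170)·u_1 = (116/85, 158/85, 287/85, -229/85).

u_2 = (116/85, 158/85, 287/85, -229/85)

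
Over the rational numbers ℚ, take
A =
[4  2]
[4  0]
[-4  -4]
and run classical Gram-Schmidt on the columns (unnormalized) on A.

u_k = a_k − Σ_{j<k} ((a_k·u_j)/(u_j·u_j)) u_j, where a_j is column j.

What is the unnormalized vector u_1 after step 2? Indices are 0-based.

u_1 = (0, -2, -2)

Step 1: u_0 = a_0 = (4, 4, -4).
Step 2: u_1 = a_1 − (1/2)·u_0 = (0, -2, -2).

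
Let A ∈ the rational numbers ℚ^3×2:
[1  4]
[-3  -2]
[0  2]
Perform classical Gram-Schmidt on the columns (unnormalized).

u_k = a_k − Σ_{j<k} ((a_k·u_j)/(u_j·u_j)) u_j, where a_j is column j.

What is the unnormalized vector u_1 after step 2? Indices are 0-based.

u_1 = (3, 1, 2)

Step 1: u_0 = a_0 = (1, -3, 0).
Step 2: u_1 = a_1 − (1)·u_0 = (3, 1, 2).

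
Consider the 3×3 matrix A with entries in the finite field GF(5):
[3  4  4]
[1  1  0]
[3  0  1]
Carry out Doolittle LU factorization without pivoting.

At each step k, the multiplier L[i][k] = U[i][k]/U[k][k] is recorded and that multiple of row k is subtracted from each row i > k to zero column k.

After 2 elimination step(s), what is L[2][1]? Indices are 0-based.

L[2][1] = 2

k=0: U[0][0]=3
  eliminate (1,0): mult=2, new row 1: (0, 3, 2); set L[1][0]=2
  eliminate (2,0): mult=1, new row 2: (0, 1, 2); set L[2][0]=1
k=1: U[1][1]=3
  eliminate (2,1): mult=2, new row 2: (0, 0, 3); set L[2][1]=2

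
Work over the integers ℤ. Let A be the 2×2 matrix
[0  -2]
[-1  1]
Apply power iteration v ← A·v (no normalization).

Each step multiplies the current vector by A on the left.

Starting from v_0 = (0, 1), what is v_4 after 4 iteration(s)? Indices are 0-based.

v_0 = (0, 1).
v_1 = A·v_0 = (-2, 1).
v_2 = A·v_1 = (-2, 3).
v_3 = A·v_2 = (-6, 5).
v_4 = A·v_3 = (-10, 11).

v_4 = (-10, 11)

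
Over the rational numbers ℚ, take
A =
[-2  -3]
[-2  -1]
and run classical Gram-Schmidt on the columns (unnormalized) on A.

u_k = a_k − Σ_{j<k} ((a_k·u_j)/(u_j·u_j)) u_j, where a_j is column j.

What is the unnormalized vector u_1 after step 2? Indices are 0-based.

Step 1: u_0 = a_0 = (-2, -2).
Step 2: u_1 = a_1 − (1)·u_0 = (-1, 1).

u_1 = (-1, 1)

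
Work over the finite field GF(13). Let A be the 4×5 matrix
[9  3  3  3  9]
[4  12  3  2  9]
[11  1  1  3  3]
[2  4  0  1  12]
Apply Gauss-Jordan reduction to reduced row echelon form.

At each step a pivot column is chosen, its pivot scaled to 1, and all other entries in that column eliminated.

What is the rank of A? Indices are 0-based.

rank = 4

pivot(0,0)=9: scale R0 → (1, 9, 9, 9, 1)
  clear (1,0): R1 −= (4)R0 → (0, 2, 6, 5, 5)
  clear (2,0): R2 −= (11)R0 → (0, 6, 6, 8, 5)
  clear (3,0): R3 −= (2)R0 → (0, 12, 8, 9, 10)
pivot(1,1)=2: scale R1 → (0, 1, 3, 9, 9)
  clear (0,1): R0 −= (9)R1 → (1, 0, 8, 6, 11)
  clear (2,1): R2 −= (6)R1 → (0, 0, 1, 6, 3)
  clear (3,1): R3 −= (12)R1 → (0, 0, 11, 5, 6)
pivot(2,2)=1: scale R2 → (0, 0, 1, 6, 3)
  clear (0,2): R0 −= (8)R2 → (1, 0, 0, 10, 0)
  clear (1,2): R1 −= (3)R2 → (0, 1, 0, 4, 0)
  clear (3,2): R3 −= (11)R2 → (0, 0, 0, 4, 12)
pivot(3,3)=4: scale R3 → (0, 0, 0, 1, 3)
  clear (0,3): R0 −= (10)R3 → (1, 0, 0, 0, 9)
  clear (1,3): R1 −= (4)R3 → (0, 1, 0, 0, 1)
  clear (2,3): R2 −= (6)R3 → (0, 0, 1, 0, 11)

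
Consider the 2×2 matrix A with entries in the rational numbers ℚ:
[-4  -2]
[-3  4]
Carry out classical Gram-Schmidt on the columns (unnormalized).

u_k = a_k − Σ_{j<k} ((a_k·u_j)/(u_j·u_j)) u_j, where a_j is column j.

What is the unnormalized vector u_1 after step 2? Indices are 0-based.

u_1 = (-66/25, 88/25)

Step 1: u_0 = a_0 = (-4, -3).
Step 2: u_1 = a_1 − (-4/25)·u_0 = (-66/25, 88/25).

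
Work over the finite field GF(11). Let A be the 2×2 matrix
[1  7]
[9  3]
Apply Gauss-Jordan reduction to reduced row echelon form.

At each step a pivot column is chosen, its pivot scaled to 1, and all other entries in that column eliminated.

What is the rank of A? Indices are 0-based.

rank = 2

step 1: normalize row 0 (÷1) = (1, 7)
  row 1: subtract 9×row0 = (0, 6)
step 2: normalize row 1 (÷6) = (0, 1)
  row 0: subtract 7×row1 = (1, 0)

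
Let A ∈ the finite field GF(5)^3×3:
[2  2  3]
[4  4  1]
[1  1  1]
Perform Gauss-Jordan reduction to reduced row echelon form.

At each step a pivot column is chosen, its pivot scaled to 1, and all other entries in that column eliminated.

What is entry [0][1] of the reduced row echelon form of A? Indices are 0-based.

M[0][1] = 1

step 1: normalize row 0 (÷2) = (1, 1, 4)
  row 1: subtract 4×row0 = (0, 0, 0)
  row 2: subtract 1×row0 = (0, 0, 2)
skip col 1 (zero from row 1)
step 2: exchange rows 1,2
step 2: normalize row 1 (÷2) = (0, 0, 1)
  row 0: subtract 4×row1 = (1, 1, 0)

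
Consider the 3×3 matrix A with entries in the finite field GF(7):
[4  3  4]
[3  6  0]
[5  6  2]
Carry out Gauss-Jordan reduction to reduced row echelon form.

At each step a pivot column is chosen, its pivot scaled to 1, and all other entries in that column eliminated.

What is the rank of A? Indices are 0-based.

[1] R0 /= 4  ⇒  (1, 6, 1)
     R1 -= 3·R0  ⇒  (0, 2, 4)
     R2 -= 5·R0  ⇒  (0, 4, 4)
[2] R1 /= 2  ⇒  (0, 1, 2)
     R0 -= 6·R1  ⇒  (1, 0, 3)
     R2 -= 4·R1  ⇒  (0, 0, 3)
[3] R2 /= 3  ⇒  (0, 0, 1)
     R0 -= 3·R2  ⇒  (1, 0, 0)
     R1 -= 2·R2  ⇒  (0, 1, 0)

rank = 3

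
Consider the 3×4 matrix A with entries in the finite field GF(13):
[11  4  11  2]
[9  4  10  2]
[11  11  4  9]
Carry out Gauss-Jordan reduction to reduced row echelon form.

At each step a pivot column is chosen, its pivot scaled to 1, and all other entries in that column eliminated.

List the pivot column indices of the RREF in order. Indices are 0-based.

[1] R0 /= 11  ⇒  (1, 11, 1, 12)
     R1 -= 9·R0  ⇒  (0, 9, 1, 11)
     R2 -= 11·R0  ⇒  (0, 7, 6, 7)
[2] R1 /= 9  ⇒  (0, 1, 3, 7)
     R0 -= 11·R1  ⇒  (1, 0, 7, 0)
     R2 -= 7·R1  ⇒  (0, 0, 11, 10)
[3] R2 /= 11  ⇒  (0, 0, 1, 8)
     R0 -= 7·R2  ⇒  (1, 0, 0, 9)
     R1 -= 3·R2  ⇒  (0, 1, 0, 9)

pivot columns: 0, 1, 2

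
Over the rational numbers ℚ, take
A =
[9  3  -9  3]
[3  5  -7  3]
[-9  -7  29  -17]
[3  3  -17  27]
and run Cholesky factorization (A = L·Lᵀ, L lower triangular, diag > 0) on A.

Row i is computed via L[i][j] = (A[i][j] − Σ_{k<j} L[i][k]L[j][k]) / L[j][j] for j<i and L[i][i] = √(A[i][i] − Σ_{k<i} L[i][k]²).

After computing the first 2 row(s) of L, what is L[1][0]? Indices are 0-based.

L[1][0] = 1

Step 1: L[0][0] = √(9) = 3.
  L[1][0] = (3) / L[0][0] = 1.
Step 2: L[1][1] = √(4) = 2.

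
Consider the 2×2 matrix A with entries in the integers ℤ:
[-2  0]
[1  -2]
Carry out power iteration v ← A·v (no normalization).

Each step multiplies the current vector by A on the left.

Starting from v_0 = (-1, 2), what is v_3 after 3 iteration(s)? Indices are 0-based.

v_3 = (8, -28)

v_0 = (-1, 2).
v_1 = A·v_0 = (2, -5).
v_2 = A·v_1 = (-4, 12).
v_3 = A·v_2 = (8, -28).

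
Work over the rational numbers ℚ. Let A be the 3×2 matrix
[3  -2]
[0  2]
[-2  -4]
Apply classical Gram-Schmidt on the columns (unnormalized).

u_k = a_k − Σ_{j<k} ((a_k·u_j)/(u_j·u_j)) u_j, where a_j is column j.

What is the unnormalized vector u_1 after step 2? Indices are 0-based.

u_1 = (-32/13, 2, -48/13)

Step 1: u_0 = a_0 = (3, 0, -2).
Step 2: u_1 = a_1 − (2/13)·u_0 = (-32/13, 2, -48/13).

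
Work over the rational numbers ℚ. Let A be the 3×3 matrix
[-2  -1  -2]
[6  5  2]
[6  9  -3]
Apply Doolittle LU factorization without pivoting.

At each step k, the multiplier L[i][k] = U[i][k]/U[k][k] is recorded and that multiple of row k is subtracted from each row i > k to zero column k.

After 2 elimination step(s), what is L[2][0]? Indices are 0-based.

L[2][0] = -3

k=0: U[0][0]=-2
  eliminate (1,0): mult=-3, new row 1: (0, 2, -4); set L[1][0]=-3
  eliminate (2,0): mult=-3, new row 2: (0, 6, -9); set L[2][0]=-3
k=1: U[1][1]=2
  eliminate (2,1): mult=3, new row 2: (0, 0, 3); set L[2][1]=3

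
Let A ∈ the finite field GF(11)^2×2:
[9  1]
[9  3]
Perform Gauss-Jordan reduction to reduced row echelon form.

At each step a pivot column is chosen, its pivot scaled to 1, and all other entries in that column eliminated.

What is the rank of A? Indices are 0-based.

pivot(0,0)=9: scale R0 → (1, 5)
  clear (1,0): R1 −= (9)R0 → (0, 2)
pivot(1,1)=2: scale R1 → (0, 1)
  clear (0,1): R0 −= (5)R1 → (1, 0)

rank = 2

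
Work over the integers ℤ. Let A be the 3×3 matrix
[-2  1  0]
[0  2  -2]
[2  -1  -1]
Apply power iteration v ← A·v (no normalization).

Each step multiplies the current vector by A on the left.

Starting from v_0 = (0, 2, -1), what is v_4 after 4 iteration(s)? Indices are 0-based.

v_4 = (10, 78, -1)

v_0 = (0, 2, -1).
v_1 = A·v_0 = (2, 6, -1).
v_2 = A·v_1 = (2, 14, -1).
v_3 = A·v_2 = (10, 30, -9).
v_4 = A·v_3 = (10, 78, -1).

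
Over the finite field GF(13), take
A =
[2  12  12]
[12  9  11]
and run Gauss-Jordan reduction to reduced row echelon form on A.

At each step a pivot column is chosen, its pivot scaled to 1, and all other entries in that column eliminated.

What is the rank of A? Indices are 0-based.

rank = 2

[1] R0 /= 2  ⇒  (1, 6, 6)
     R1 -= 12·R0  ⇒  (0, 2, 4)
[2] R1 /= 2  ⇒  (0, 1, 2)
     R0 -= 6·R1  ⇒  (1, 0, 7)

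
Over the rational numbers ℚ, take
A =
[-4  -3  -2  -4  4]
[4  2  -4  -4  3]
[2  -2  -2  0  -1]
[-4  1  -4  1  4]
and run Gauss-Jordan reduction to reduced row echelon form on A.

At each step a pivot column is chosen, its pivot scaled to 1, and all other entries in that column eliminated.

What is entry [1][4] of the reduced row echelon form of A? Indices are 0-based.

M[1][4] = 87/190

step 1: normalize row 0 (÷-4) = (1, 3/4, 1/2, 1, -1)
  row 1: subtract 4×row0 = (0, -1, -6, -8, 7)
  row 2: subtract 2×row0 = (0, -7/2, -3, -2, 1)
  row 3: subtract -4×row0 = (0, 4, -2, 5, 0)
step 2: normalize row 1 (÷-1) = (0, 1, 6, 8, -7)
  row 0: subtract 3/4×row1 = (1, 0, -4, -5, 17/4)
  row 2: subtract -7/2×row1 = (0, 0, 18, 26, -47/2)
  row 3: subtract 4×row1 = (0, 0, -26, -27, 28)
step 3: normalize row 2 (÷18) = (0, 0, 1, 13/9, -47/36)
  row 0: subtract -4×row2 = (1, 0, 0, 7/9, -35/36)
  row 1: subtract 6×row2 = (0, 1, 0, -2/3, 5/6)
  row 3: subtract -26×row2 = (0, 0, 0, 95/9, -107/18)
step 4: normalize row 3 (÷95/9) = (0, 0, 0, 1, -107/190)
  row 0: subtract 7/9×row3 = (1, 0, 0, 0, -203/380)
  row 1: subtract -2/3×row3 = (0, 1, 0, 0, 87/190)
  row 2: subtract 13/9×row3 = (0, 0, 1, 0, -187/380)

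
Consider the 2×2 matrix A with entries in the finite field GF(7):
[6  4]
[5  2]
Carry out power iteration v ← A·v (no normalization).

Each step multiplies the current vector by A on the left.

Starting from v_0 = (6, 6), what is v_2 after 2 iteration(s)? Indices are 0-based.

v_2 = (3, 6)

v_0 = (6, 6).
v_1 = A·v_0 = (4, 0).
v_2 = A·v_1 = (3, 6).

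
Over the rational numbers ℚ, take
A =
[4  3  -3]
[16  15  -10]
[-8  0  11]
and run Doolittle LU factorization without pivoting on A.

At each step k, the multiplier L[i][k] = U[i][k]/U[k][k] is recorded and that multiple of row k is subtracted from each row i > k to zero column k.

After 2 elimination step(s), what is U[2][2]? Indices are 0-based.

k=0: U[0][0]=4
  eliminate (1,0): mult=4, new row 1: (0, 3, 2); set L[1][0]=4
  eliminate (2,0): mult=-2, new row 2: (0, 6, 5); set L[2][0]=-2
k=1: U[1][1]=3
  eliminate (2,1): mult=2, new row 2: (0, 0, 1); set L[2][1]=2

U[2][2] = 1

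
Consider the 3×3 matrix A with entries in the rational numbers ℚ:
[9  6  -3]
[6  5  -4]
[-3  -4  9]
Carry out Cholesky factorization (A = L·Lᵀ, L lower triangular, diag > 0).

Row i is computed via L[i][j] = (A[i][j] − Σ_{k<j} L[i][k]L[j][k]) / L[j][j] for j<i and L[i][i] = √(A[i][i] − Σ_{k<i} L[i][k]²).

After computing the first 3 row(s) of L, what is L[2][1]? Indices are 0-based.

Step 1: L[0][0] = √(9) = 3.
  L[1][0] = (6) / L[0][0] = 2.
Step 2: L[1][1] = √(1) = 1.
  L[2][0] = (-3) / L[0][0] = -1.
  L[2][1] = (-2) / L[1][1] = -2.
Step 3: L[2][2] = √(4) = 2.

L[2][1] = -2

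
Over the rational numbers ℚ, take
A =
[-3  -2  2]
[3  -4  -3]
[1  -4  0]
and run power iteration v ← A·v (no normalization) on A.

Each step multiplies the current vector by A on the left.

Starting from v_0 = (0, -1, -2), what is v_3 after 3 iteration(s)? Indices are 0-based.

v_0 = (0, -1, -2).
v_1 = A·v_0 = (-2, 10, 4).
v_2 = A·v_1 = (-6, -58, -42).
v_3 = A·v_2 = (50, 340, 226).

v_3 = (50, 340, 226)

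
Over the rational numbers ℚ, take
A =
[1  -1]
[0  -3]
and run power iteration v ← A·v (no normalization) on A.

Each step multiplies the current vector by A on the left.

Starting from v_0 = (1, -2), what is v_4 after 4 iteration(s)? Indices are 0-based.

v_0 = (1, -2).
v_1 = A·v_0 = (3, 6).
v_2 = A·v_1 = (-3, -18).
v_3 = A·v_2 = (15, 54).
v_4 = A·v_3 = (-39, -162).

v_4 = (-39, -162)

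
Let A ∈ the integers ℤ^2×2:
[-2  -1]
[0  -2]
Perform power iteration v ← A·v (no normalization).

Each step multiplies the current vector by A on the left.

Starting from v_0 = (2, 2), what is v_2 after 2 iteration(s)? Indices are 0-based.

v_2 = (16, 8)

v_0 = (2, 2).
v_1 = A·v_0 = (-6, -4).
v_2 = A·v_1 = (16, 8).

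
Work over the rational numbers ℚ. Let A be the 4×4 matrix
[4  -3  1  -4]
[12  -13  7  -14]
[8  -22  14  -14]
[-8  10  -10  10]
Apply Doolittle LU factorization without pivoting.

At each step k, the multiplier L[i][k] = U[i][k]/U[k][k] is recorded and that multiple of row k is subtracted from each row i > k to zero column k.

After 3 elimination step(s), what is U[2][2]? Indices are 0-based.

Step 1: pivot at (0,0) is 4.
  row1 ← row1 − (3)·row0  ⇒  L[1][0]=3, U row1=(0, -4, 4, -2)
  row2 ← row2 − (2)·row0  ⇒  L[2][0]=2, U row2=(0, -16, 12, -6)
  row3 ← row3 − (-2)·row0  ⇒  L[3][0]=-2, U row3=(0, 4, -8, 2)
Step 2: pivot at (1,1) is -4.
  row2 ← row2 − (4)·row1  ⇒  L[2][1]=4, U row2=(0, 0, -4, 2)
  row3 ← row3 − (-1)·row1  ⇒  L[3][1]=-1, U row3=(0, 0, -4, 0)
Step 3: pivot at (2,2) is -4.
  row3 ← row3 − (1)·row2  ⇒  L[3][2]=1, U row3=(0, 0, 0, -2)

U[2][2] = -4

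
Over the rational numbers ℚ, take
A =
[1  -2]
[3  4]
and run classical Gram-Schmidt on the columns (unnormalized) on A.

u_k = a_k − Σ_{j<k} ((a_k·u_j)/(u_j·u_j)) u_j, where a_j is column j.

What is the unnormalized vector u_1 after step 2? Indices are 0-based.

Step 1: u_0 = a_0 = (1, 3).
Step 2: u_1 = a_1 − (1)·u_0 = (-3, 1).

u_1 = (-3, 1)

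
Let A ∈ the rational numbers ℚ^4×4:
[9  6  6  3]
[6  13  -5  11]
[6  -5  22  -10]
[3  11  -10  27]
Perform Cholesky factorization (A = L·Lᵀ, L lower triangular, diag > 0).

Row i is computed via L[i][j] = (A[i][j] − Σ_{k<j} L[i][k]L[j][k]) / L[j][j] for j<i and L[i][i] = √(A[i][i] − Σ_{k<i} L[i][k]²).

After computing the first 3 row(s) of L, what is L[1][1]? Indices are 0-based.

Step 1: L[0][0] = √(9) = 3.
  L[1][0] = (6) / L[0][0] = 2.
Step 2: L[1][1] = √(9) = 3.
  L[2][0] = (6) / L[0][0] = 2.
  L[2][1] = (-9) / L[1][1] = -3.
Step 3: L[2][2] = √(9) = 3.

L[1][1] = 3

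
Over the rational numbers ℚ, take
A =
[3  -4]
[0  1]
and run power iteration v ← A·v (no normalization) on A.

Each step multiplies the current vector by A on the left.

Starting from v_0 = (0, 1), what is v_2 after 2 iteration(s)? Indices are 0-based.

v_0 = (0, 1).
v_1 = A·v_0 = (-4, 1).
v_2 = A·v_1 = (-16, 1).

v_2 = (-16, 1)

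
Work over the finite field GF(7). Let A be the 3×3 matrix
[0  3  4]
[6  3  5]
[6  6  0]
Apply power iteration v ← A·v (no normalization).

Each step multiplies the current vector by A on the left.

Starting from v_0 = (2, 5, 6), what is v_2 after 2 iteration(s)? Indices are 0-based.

v_0 = (2, 5, 6).
v_1 = A·v_0 = (4, 1, 0).
v_2 = A·v_1 = (3, 6, 2).

v_2 = (3, 6, 2)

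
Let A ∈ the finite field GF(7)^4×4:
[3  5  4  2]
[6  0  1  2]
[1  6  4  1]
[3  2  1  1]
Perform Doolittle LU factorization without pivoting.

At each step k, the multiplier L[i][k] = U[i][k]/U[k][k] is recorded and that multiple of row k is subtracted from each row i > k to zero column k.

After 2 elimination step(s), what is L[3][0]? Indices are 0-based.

L[3][0] = 1

k=0: U[0][0]=3
  eliminate (1,0): mult=2, new row 1: (0, 4, 0, 5); set L[1][0]=2
  eliminate (2,0): mult=5, new row 2: (0, 2, 5, 5); set L[2][0]=5
  eliminate (3,0): mult=1, new row 3: (0, 4, 4, 6); set L[3][0]=1
k=1: U[1][1]=4
  eliminate (2,1): mult=4, new row 2: (0, 0, 5, 6); set L[2][1]=4
  eliminate (3,1): mult=1, new row 3: (0, 0, 4, 1); set L[3][1]=1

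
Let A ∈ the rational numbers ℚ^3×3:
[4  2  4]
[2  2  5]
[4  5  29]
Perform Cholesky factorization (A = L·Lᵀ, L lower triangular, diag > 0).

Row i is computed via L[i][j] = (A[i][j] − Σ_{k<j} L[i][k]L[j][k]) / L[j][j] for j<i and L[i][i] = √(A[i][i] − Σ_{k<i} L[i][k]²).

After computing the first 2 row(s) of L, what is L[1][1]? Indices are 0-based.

L[1][1] = 1

Step 1: L[0][0] = √(4) = 2.
  L[1][0] = (2) / L[0][0] = 1.
Step 2: L[1][1] = √(1) = 1.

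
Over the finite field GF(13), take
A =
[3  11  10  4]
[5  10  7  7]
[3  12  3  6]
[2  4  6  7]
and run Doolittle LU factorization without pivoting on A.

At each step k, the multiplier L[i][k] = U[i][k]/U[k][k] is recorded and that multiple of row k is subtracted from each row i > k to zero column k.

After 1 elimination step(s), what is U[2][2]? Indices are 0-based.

U[2][2] = 6

k=0: U[0][0]=3
  eliminate (1,0): mult=6, new row 1: (0, 9, 12, 9); set L[1][0]=6
  eliminate (2,0): mult=1, new row 2: (0, 1, 6, 2); set L[2][0]=1
  eliminate (3,0): mult=5, new row 3: (0, 1, 8, 0); set L[3][0]=5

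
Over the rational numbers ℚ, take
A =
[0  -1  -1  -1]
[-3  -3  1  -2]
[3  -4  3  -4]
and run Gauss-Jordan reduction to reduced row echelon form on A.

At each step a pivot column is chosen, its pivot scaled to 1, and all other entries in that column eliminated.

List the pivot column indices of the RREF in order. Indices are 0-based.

pivot columns: 0, 1, 2

[1] R0 <-> R1
[1] R0 /= -3  ⇒  (1, 1, -1/3, 2/3)
     R2 -= 3·R0  ⇒  (0, -7, 4, -6)
[2] R1 /= -1  ⇒  (0, 1, 1, 1)
     R0 -= 1·R1  ⇒  (1, 0, -4/3, -1/3)
     R2 -= -7·R1  ⇒  (0, 0, 11, 1)
[3] R2 /= 11  ⇒  (0, 0, 1, 1/11)
     R0 -= -4/3·R2  ⇒  (1, 0, 0, -7/33)
     R1 -= 1·R2  ⇒  (0, 1, 0, 10/11)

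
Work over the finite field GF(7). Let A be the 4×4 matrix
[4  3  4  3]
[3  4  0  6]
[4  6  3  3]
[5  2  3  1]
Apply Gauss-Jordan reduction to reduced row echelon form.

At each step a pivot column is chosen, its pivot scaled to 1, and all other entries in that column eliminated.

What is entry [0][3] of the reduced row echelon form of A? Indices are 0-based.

pivot(0,0)=4: scale R0 → (1, 6, 1, 6)
  clear (1,0): R1 −= (3)R0 → (0, 0, 4, 2)
  clear (2,0): R2 −= (4)R0 → (0, 3, 6, 0)
  clear (3,0): R3 −= (5)R0 → (0, 0, 5, 6)
pivot(1,1): swap R1↔R2
pivot(1,1)=3: scale R1 → (0, 1, 2, 0)
  clear (0,1): R0 −= (6)R1 → (1, 0, 3, 6)
pivot(2,2)=4: scale R2 → (0, 0, 1, 4)
  clear (0,2): R0 −= (3)R2 → (1, 0, 0, 1)
  clear (1,2): R1 −= (2)R2 → (0, 1, 0, 6)
  clear (3,2): R3 −= (5)R2 → (0, 0, 0, 0)
col 3: no nonzero at/below row 3; advance.

M[0][3] = 1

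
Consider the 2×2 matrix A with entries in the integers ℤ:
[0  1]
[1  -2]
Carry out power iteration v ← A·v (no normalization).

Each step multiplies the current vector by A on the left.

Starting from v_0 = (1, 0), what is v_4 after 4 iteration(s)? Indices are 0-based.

v_4 = (5, -12)

v_0 = (1, 0).
v_1 = A·v_0 = (0, 1).
v_2 = A·v_1 = (1, -2).
v_3 = A·v_2 = (-2, 5).
v_4 = A·v_3 = (5, -12).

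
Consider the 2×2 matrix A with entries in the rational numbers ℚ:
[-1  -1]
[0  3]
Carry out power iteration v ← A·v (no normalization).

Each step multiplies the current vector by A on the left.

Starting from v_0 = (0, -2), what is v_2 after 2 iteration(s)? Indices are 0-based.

v_2 = (4, -18)

v_0 = (0, -2).
v_1 = A·v_0 = (2, -6).
v_2 = A·v_1 = (4, -18).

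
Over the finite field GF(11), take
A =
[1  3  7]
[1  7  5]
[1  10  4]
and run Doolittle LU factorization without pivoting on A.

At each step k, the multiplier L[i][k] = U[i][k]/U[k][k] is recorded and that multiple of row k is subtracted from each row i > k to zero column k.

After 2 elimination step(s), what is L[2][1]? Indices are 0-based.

L[2][1] = 10

k=0: U[0][0]=1
  eliminate (1,0): mult=1, new row 1: (0, 4, 9); set L[1][0]=1
  eliminate (2,0): mult=1, new row 2: (0, 7, 8); set L[2][0]=1
k=1: U[1][1]=4
  eliminate (2,1): mult=10, new row 2: (0, 0, 6); set L[2][1]=10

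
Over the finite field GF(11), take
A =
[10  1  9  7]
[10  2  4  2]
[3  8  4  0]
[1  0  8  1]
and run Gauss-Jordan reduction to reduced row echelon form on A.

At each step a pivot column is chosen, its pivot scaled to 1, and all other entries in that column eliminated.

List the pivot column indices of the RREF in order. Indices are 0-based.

[1] R0 /= 10  ⇒  (1, 10, 2, 4)
     R1 -= 10·R0  ⇒  (0, 1, 6, 6)
     R2 -= 3·R0  ⇒  (0, 0, 9, 10)
     R3 -= 1·R0  ⇒  (0, 1, 6, 8)
[2] R1 /= 1  ⇒  (0, 1, 6, 6)
     R0 -= 10·R1  ⇒  (1, 0, 8, 10)
     R3 -= 1·R1  ⇒  (0, 0, 0, 2)
[3] R2 /= 9  ⇒  (0, 0, 1, 6)
     R0 -= 8·R2  ⇒  (1, 0, 0, 6)
     R1 -= 6·R2  ⇒  (0, 1, 0, 3)
[4] R3 /= 2  ⇒  (0, 0, 0, 1)
     R0 -= 6·R3  ⇒  (1, 0, 0, 0)
     R1 -= 3·R3  ⇒  (0, 1, 0, 0)
     R2 -= 6·R3  ⇒  (0, 0, 1, 0)

pivot columns: 0, 1, 2, 3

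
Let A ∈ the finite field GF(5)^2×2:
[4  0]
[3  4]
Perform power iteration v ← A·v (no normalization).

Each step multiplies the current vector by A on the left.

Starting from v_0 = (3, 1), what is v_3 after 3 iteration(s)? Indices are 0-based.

v_3 = (2, 1)

v_0 = (3, 1).
v_1 = A·v_0 = (2, 3).
v_2 = A·v_1 = (3, 3).
v_3 = A·v_2 = (2, 1).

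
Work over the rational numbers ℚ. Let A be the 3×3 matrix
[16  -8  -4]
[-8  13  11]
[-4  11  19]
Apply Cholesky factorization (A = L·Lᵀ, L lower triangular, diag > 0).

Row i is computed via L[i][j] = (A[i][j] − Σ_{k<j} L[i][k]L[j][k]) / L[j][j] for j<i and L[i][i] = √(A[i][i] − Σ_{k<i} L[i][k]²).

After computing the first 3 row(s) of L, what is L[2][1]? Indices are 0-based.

Step 1: L[0][0] = √(16) = 4.
  L[1][0] = (-8) / L[0][0] = -2.
Step 2: L[1][1] = √(9) = 3.
  L[2][0] = (-4) / L[0][0] = -1.
  L[2][1] = (9) / L[1][1] = 3.
Step 3: L[2][2] = √(9) = 3.

L[2][1] = 3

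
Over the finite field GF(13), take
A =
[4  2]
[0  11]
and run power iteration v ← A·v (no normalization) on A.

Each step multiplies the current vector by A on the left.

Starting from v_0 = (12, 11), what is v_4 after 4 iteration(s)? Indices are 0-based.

v_4 = (0, 7)

v_0 = (12, 11).
v_1 = A·v_0 = (5, 4).
v_2 = A·v_1 = (2, 5).
v_3 = A·v_2 = (5, 3).
v_4 = A·v_3 = (0, 7).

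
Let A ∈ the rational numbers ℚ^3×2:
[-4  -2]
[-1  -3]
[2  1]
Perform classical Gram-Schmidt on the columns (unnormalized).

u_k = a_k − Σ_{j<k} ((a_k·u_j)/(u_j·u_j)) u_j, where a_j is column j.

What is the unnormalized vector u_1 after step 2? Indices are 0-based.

u_1 = (10/21, -50/21, -5/21)

Step 1: u_0 = a_0 = (-4, -1, 2).
Step 2: u_1 = a_1 − (13/21)·u_0 = (10/21, -50/21, -5/21).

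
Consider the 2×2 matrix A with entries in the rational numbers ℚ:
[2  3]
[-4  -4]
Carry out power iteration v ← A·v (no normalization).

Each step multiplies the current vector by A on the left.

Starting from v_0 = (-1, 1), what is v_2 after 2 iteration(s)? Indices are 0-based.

v_0 = (-1, 1).
v_1 = A·v_0 = (1, 0).
v_2 = A·v_1 = (2, -4).

v_2 = (2, -4)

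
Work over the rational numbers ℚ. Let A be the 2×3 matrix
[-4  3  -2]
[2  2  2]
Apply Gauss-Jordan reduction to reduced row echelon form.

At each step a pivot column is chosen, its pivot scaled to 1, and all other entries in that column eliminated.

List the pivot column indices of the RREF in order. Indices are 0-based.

pivot columns: 0, 1

pivot(0,0)=-4: scale R0 → (1, -3/4, 1/2)
  clear (1,0): R1 −= (2)R0 → (0, 7/2, 1)
pivot(1,1)=7/2: scale R1 → (0, 1, 2/7)
  clear (0,1): R0 −= (-3/4)R1 → (1, 0, 5/7)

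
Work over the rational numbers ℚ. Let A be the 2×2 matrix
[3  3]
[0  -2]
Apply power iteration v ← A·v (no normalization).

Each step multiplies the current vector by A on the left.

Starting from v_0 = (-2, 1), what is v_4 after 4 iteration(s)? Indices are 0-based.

v_0 = (-2, 1).
v_1 = A·v_0 = (-3, -2).
v_2 = A·v_1 = (-15, 4).
v_3 = A·v_2 = (-33, -8).
v_4 = A·v_3 = (-123, 16).

v_4 = (-123, 16)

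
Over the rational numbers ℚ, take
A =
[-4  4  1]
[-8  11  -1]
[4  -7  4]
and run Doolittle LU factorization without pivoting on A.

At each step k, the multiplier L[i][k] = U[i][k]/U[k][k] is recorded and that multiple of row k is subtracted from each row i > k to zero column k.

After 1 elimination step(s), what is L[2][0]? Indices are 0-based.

k=0: U[0][0]=-4
  eliminate (1,0): mult=2, new row 1: (0, 3, -3); set L[1][0]=2
  eliminate (2,0): mult=-1, new row 2: (0, -3, 5); set L[2][0]=-1

L[2][0] = -1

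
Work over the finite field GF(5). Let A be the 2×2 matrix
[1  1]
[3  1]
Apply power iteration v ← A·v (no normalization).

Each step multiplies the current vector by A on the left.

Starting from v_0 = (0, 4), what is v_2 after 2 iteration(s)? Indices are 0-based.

v_2 = (3, 1)

v_0 = (0, 4).
v_1 = A·v_0 = (4, 4).
v_2 = A·v_1 = (3, 1).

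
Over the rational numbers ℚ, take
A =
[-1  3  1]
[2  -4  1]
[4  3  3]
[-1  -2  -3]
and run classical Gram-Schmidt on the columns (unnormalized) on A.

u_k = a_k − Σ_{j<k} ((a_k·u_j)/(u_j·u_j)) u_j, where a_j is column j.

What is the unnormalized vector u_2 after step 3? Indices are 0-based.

u_2 = (613/827, 735/827, -563/827, -1395/827)

Step 1: u_0 = a_0 = (-1, 2, 4, -1).
Step 2: u_1 = a_1 − (3/22)·u_0 = (69/22, -47/11, 27/11, -41/22).
Step 3: u_2 = a_2 − (8/11)·u_0 − (260/827)·u_1 = (613/827, 735/827, -563/827, -1395/827).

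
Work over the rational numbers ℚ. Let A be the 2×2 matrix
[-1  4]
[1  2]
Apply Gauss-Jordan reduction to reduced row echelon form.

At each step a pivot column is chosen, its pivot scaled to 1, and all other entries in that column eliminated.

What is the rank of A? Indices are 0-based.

rank = 2

pivot(0,0)=-1: scale R0 → (1, -4)
  clear (1,0): R1 −= (1)R0 → (0, 6)
pivot(1,1)=6: scale R1 → (0, 1)
  clear (0,1): R0 −= (-4)R1 → (1, 0)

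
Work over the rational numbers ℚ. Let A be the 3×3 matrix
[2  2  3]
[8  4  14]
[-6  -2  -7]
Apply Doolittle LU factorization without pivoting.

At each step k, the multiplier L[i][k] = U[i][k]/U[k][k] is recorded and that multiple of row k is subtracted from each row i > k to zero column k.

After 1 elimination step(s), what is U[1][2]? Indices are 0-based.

k=0: U[0][0]=2
  eliminate (1,0): mult=4, new row 1: (0, -4, 2); set L[1][0]=4
  eliminate (2,0): mult=-3, new row 2: (0, 4, 2); set L[2][0]=-3

U[1][2] = 2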